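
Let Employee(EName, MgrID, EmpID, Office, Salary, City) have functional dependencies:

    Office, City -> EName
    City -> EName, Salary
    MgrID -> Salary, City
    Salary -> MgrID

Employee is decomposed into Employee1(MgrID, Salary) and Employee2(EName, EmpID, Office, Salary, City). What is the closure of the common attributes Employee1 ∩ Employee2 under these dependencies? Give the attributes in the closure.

EName, MgrID, Salary, City

Employee1 ∩ Employee2 = {Salary}.
Salary → MgrID applies, adding MgrID
MgrID → Salary, City applies, adding City
City → EName, Salary applies, adding EName
Closure: {EName, MgrID, Salary, City}.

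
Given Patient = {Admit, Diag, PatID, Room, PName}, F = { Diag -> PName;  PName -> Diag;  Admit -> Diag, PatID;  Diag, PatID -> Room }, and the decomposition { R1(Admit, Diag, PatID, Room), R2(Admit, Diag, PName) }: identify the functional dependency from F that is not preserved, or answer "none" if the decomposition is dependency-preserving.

none

Diag → PName lies within R2.
PName → Diag lies within R2.
Admit → Diag, PatID lies within R1.
Diag, PatID → Room lies within R1.
Every dependency is enforceable on the fragments, so the decomposition is dependency-preserving.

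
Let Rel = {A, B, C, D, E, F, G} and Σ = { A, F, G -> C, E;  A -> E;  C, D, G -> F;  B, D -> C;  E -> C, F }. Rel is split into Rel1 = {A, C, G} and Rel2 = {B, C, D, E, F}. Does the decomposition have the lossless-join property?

Common attributes: Rel1 ∩ Rel2 = {C}.
No dependency enlarges {C}, so (C)⁺ = {C}.
The closure contains neither all of Rel1 = {A, C, G} nor all of Rel2 = {B, C, D, E, F}, so the common attributes are not a superkey of either fragment. The join is lossy.

No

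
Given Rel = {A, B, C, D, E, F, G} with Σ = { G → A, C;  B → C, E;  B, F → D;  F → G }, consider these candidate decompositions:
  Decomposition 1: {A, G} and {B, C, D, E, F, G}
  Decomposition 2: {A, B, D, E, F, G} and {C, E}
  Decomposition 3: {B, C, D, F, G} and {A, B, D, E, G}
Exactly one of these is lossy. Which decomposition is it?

Decomposition 2

Decomposition 1: common = {G}, closure = {A, C, G} → lossless.
Decomposition 2: common = {E}, closure = {E} → lossy.
Decomposition 3: common = {B, D, G}, closure = {A, B, C, D, E, G} → lossless.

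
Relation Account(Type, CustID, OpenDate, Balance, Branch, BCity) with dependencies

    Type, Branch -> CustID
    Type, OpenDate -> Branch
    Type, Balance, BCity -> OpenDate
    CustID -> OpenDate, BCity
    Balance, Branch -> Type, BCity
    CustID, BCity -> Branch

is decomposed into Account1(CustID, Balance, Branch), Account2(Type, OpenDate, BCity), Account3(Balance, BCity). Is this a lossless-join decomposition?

No

Chase test. Columns are Type, CustID, OpenDate, Balance, Branch, BCity; row i has aⱼ where attribute j ∈ Accounti, else bᵢⱼ.
Initial tableau (one row per fragment):
  row 1: b11 a2 b13 a4 a5 b16
  row 2: a1 b22 a3 b24 b25 a6
  row 3: b31 b32 b33 a4 b35 a6
No row becomes fully distinguished — the join is lossy.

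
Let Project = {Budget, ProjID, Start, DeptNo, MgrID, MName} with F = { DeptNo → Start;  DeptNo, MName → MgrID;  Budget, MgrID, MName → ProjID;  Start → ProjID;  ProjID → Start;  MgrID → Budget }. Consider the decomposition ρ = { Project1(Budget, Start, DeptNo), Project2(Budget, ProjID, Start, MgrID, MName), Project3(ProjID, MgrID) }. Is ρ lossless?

Chase test. Columns are Budget, ProjID, Start, DeptNo, MgrID, MName; row i has aⱼ where attribute j ∈ Projecti, else bᵢⱼ.
Initial tableau (one row per fragment):
  row 1: a1 b12 a3 a4 b15 b16
  row 2: a1 a2 a3 b24 a5 a6
  row 3: b31 a2 b33 b34 a5 b36
Rows 1 and 2 agree on Start; apply Start→ProjID and equate their ProjID entries.
Rows 1 and 3 agree on ProjID; apply ProjID→Start and equate their Start entries.
Rows 2 and 3 agree on MgrID; apply MgrID→Budget and equate their Budget entries.
No row becomes fully distinguished — the join is lossy.

No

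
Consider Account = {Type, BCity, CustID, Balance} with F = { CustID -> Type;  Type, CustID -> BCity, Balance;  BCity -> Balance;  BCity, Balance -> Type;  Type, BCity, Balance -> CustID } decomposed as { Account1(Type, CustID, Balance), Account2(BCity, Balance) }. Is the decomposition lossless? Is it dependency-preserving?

lossy and not dependency-preserving

Lossless test: (Balance)⁺ = {Balance}, which is a superkey of neither fragment — lossy.
Dependency preservation: the restricted closure of {Type, CustID} across the fragments never reaches {BCity, Balance}, so Type, CustID → BCity, Balance cannot be enforced without a join — not preserved.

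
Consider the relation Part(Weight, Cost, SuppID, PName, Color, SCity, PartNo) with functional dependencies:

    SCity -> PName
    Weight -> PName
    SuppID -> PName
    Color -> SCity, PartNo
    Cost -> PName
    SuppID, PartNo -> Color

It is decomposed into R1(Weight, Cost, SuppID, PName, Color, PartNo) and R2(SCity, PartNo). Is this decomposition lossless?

Common attributes: R1 ∩ R2 = {PartNo}.
No dependency enlarges {PartNo}, so (PartNo)⁺ = {PartNo}.
The closure contains neither all of R1 = {Weight, Cost, SuppID, PName, Color, PartNo} nor all of R2 = {SCity, PartNo}, so the common attributes are not a superkey of either fragment. The join is lossy.

No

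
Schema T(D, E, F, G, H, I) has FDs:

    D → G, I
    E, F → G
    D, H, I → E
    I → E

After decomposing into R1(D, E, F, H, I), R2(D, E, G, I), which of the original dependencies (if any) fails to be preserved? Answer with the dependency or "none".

E, F → G

Check E, F → G: no single fragment contains all of {E, F, G}, and the restricted closure of {E, F} across the fragments never reaches {G}.
D → G, I is preserved.
D, H, I → E is preserved.
I → E is preserved.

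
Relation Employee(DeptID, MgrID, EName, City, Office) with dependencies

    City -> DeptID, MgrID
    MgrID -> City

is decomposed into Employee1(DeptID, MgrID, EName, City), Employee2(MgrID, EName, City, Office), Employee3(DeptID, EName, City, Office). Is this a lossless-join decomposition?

Yes

Chase test. Columns are DeptID, MgrID, EName, City, Office; row i has aⱼ where attribute j ∈ Employeei, else bᵢⱼ.
Initial tableau (one row per fragment):
  row 1: a1 a2 a3 a4 b15
  row 2: b21 a2 a3 a4 a5
  row 3: a1 b32 a3 a4 a5
Rows 1 and 2 agree on City; apply City→DeptID, MgrID and equate their DeptID, MgrID entries.
Rows 1 and 3 agree on City; apply City→DeptID, MgrID and equate their DeptID, MgrID entries.
Row 2 is now all distinguished symbols — the join is lossless.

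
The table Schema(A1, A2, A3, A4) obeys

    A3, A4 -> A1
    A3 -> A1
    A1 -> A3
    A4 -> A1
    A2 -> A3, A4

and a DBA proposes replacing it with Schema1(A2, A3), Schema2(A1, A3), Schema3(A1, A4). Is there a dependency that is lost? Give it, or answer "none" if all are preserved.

A2 -> A3, A4

Check A2 → A3, A4: no single fragment contains all of {A2, A3, A4}, and the restricted closure of {A2} across the fragments never reaches {A3, A4}.
A3, A4 → A1 is preserved.
A3 → A1 is preserved.
A1 → A3 is preserved.
A4 → A1 is preserved.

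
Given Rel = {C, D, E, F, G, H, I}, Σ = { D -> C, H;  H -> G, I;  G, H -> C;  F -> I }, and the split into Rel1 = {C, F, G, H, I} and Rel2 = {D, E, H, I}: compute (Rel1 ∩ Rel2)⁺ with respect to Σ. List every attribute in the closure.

Rel1 ∩ Rel2 = {H, I}.
H → G, I applies, adding G
G, H → C applies, adding C
Closure: {C, G, H, I}.

C, G, H, I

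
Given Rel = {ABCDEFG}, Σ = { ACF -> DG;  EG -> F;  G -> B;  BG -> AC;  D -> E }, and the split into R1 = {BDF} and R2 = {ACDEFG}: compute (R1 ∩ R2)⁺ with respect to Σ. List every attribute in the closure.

DEF

R1 ∩ R2 = {DF}.
D → E applies, adding E
Closure: {DEF}.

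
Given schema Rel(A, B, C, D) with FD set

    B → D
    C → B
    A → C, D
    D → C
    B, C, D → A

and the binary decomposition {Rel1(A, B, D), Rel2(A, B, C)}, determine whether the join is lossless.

Common attributes: Rel1 ∩ Rel2 = {A, B}.
Closure of {A, B}: B → D applies, adding D; A → C, D applies, adding C. So (A, B)⁺ = {A, B, C, D}.
This closure contains every attribute of Rel1, so Rel1 ∩ Rel2 → Rel1. The join is lossless.

Yes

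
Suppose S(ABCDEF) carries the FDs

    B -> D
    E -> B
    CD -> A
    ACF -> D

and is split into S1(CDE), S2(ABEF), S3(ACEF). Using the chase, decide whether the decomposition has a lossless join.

Chase test. Columns are ABCDEF; row i has aⱼ where attribute j ∈ Si, else bᵢⱼ.
Initial tableau (one row per fragment):
  row 1: b11 b12 a3 a4 a5 b16
  row 2: a1 a2 b23 b24 a5 a6
  row 3: a1 b32 a3 b34 a5 a6
Rows 1 and 2 agree on E; apply E→B and equate their B entries.
Rows 1 and 3 agree on E; apply E→B and equate their B entries.
Rows 1 and 2 agree on B; apply B→D and equate their D entries.
Rows 1 and 3 agree on B; apply B→D and equate their D entries.
Rows 1 and 3 agree on CD; apply CD→A and equate their A entries.
Row 3 is now all distinguished symbols — the join is lossless.

Yes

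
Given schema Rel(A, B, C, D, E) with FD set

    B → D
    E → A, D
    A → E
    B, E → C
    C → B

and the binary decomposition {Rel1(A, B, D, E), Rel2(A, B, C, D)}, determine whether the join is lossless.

Yes

Common attributes: Rel1 ∩ Rel2 = {A, B, D}.
Closure of {A, B, D}: A → E applies, adding E; B, E → C applies, adding C. So (A, B, D)⁺ = {A, B, C, D, E}.
This closure contains every attribute of Rel1, so Rel1 ∩ Rel2 → Rel1. The join is lossless.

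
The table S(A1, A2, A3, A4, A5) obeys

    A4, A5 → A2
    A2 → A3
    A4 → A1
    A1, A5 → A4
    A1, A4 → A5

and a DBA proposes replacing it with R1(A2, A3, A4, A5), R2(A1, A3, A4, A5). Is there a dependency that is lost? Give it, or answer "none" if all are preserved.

none

A4, A5 → A2 lies within R1.
A2 → A3 lies within R1.
A4 → A1 lies within R2.
A1, A5 → A4 lies within R2.
A1, A4 → A5 lies within R2.
Every dependency is enforceable on the fragments, so the decomposition is dependency-preserving.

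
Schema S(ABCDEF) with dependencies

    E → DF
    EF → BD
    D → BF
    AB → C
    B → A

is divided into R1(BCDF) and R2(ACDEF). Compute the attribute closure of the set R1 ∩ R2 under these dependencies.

R1 ∩ R2 = {CDF}.
D → BF applies, adding B
B → A applies, adding A
Closure: {ABCDF}.

ABCDF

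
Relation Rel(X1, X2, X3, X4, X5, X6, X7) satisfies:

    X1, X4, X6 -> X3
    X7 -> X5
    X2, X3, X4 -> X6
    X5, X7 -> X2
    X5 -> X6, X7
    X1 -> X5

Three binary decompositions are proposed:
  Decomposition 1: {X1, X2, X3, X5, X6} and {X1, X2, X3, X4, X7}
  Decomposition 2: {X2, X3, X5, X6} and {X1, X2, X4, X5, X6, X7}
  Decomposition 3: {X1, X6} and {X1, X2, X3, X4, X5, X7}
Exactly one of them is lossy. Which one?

Decomposition 2

Decomposition 1: common = {X1, X2, X3}, closure = {X1, X2, X3, X5, X6, X7} → lossless.
Decomposition 2: common = {X2, X5, X6}, closure = {X2, X5, X6, X7} → lossy.
Decomposition 3: common = {X1}, closure = {X1, X2, X5, X6, X7} → lossless.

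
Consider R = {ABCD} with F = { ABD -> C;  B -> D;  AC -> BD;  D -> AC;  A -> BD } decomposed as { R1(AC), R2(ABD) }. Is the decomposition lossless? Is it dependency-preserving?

lossless and dependency-preserving

Lossless test: (A)⁺ = {ABCD}, which contains all of one fragment — lossless.
Dependency preservation: ABD → C; AC → BD; D → AC are not contained in any single fragment, but the restricted closure of each left-hand side across the fragments still reaches the right-hand side; the remaining FDs each lie inside some fragment. All dependencies are preserved.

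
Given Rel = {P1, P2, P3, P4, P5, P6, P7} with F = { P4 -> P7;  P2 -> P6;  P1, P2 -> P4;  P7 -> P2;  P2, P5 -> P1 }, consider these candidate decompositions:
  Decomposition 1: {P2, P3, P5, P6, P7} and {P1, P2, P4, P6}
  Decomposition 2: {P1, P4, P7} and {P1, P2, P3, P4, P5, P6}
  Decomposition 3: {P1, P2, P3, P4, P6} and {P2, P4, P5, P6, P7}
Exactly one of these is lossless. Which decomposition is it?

Decomposition 1: common = {P2, P6}, closure = {P2, P6} → lossy.
Decomposition 2: common = {P1, P4}, closure = {P1, P2, P4, P6, P7} → lossless.
Decomposition 3: common = {P2, P4, P6}, closure = {P2, P4, P6, P7} → lossy.

Decomposition 2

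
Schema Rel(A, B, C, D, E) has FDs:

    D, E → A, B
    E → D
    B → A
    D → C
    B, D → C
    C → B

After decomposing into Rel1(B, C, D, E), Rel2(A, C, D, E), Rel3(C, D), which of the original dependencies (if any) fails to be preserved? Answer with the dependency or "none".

Check B → A: no single fragment contains all of {A, B}, and the restricted closure of {B} across the fragments never reaches {A}.
D, E → A, B is preserved.
E → D is preserved.
D → C is preserved.
B, D → C is preserved.
C → B is preserved.

B → A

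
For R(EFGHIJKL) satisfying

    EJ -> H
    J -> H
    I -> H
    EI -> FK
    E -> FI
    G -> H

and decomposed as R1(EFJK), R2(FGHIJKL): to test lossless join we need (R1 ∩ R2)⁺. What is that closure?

FHJK

R1 ∩ R2 = {FJK}.
J → H applies, adding H
Closure: {FHJK}.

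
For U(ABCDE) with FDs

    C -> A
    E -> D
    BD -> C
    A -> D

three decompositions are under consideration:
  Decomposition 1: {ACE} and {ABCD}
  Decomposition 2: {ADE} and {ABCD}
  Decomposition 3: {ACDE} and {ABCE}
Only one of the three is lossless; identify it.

Decomposition 1: common = {AC}, closure = {ACD} → lossy.
Decomposition 2: common = {AD}, closure = {AD} → lossy.
Decomposition 3: common = {ACE}, closure = {ACDE} → lossless.

Decomposition 3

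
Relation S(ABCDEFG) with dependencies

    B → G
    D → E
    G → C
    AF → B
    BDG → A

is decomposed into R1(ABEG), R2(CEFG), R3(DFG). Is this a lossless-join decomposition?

Chase test. Columns are ABCDEFG; row i has aⱼ where attribute j ∈ Ri, else bᵢⱼ.
Initial tableau (one row per fragment):
  row 1: a1 a2 b13 b14 a5 b16 a7
  row 2: b21 b22 a3 b24 a5 a6 a7
  row 3: b31 b32 b33 a4 b35 a6 a7
Rows 1 and 2 agree on G; apply G→C and equate their C entries.
Rows 1 and 3 agree on G; apply G→C and equate their C entries.
No row becomes fully distinguished — the join is lossy.

No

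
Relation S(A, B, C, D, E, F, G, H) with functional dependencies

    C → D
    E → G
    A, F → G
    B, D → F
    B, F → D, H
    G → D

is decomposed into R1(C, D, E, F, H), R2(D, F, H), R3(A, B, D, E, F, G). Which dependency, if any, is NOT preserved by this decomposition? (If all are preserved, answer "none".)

Check B, F → D, H: no single fragment contains all of {B, D, F, H}, and the restricted closure of {B, F} across the fragments never reaches {D, H}.
C → D is preserved.
E → G is preserved.
A, F → G is preserved.
B, D → F is preserved.
G → D is preserved.

B, F → D, H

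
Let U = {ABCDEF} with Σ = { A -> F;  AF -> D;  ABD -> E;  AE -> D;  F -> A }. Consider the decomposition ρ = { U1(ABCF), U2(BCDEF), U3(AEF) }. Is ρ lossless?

Chase test. Columns are ABCDEF; row i has aⱼ where attribute j ∈ Ui, else bᵢⱼ.
Initial tableau (one row per fragment):
  row 1: a1 a2 a3 b14 b15 a6
  row 2: b21 a2 a3 a4 a5 a6
  row 3: a1 b32 b33 b34 a5 a6
Rows 1 and 3 agree on AF; apply AF→D and equate their D entries.
Rows 1 and 2 agree on F; apply F→A and equate their A entries.
Rows 1 and 2 agree on AF; apply AF→D and equate their D entries.
Rows 1 and 2 agree on ABD; apply ABD→E and equate their E entries.
Row 1 is now all distinguished symbols — the join is lossless.

Yes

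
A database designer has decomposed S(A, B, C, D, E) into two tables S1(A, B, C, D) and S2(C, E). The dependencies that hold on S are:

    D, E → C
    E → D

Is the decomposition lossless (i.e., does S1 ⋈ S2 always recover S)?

No

Common attributes: S1 ∩ S2 = {C}.
No dependency enlarges {C}, so (C)⁺ = {C}.
The closure contains neither all of S1 = {A, B, C, D} nor all of S2 = {C, E}, so the common attributes are not a superkey of either fragment. The join is lossy.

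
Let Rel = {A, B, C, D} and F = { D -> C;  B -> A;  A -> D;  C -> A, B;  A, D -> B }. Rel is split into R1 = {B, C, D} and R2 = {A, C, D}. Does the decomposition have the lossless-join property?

Yes

Common attributes: R1 ∩ R2 = {C, D}.
Closure of {C, D}: C → A, B applies, adding A, B. So (C, D)⁺ = {A, B, C, D}.
This closure contains every attribute of R1, so R1 ∩ R2 → R1. The join is lossless.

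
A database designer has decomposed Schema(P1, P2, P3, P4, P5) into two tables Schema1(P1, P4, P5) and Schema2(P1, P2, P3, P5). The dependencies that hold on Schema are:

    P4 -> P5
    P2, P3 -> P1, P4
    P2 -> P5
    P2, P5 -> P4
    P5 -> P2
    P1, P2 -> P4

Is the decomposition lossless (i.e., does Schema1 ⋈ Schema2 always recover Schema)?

Yes

Common attributes: Schema1 ∩ Schema2 = {P1, P5}.
Closure of {P1, P5}: P5 → P2 applies, adding P2; P1, P2 → P4 applies, adding P4. So (P1, P5)⁺ = {P1, P2, P4, P5}.
This closure contains every attribute of Schema1, so Schema1 ∩ Schema2 → Schema1. The join is lossless.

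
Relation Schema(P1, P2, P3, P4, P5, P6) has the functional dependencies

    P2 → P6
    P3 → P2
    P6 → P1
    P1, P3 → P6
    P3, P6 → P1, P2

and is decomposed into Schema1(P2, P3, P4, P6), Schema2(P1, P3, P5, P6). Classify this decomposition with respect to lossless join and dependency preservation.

Lossless test: (P3, P6)⁺ = {P1, P2, P3, P6}, which is a superkey of neither fragment — lossy.
Dependency preservation: P3, P6 → P1, P2 is not contained in any single fragment, but the restricted closure of its left-hand side across the fragments still reaches the right-hand side; the remaining FDs each lie inside some fragment. All dependencies are preserved.

lossy but dependency-preserving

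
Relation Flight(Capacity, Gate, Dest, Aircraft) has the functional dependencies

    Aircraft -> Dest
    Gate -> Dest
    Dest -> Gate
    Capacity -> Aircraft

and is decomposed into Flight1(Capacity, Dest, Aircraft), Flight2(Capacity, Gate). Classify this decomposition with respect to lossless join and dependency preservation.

Lossless test: (Capacity)⁺ = {Capacity, Gate, Dest, Aircraft}, which contains all of one fragment — lossless.
Dependency preservation: the restricted closure of {Gate} across the fragments never reaches {Dest}, so Gate → Dest cannot be enforced without a join — not preserved.

lossless but not dependency-preserving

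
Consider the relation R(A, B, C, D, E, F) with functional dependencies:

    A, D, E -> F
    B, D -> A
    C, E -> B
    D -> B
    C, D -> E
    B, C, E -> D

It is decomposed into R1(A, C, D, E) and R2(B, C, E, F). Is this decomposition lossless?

Yes

Common attributes: R1 ∩ R2 = {C, E}.
Closure of {C, E}: C, E → B applies, adding B; B, C, E → D applies, adding D; B, D → A applies, adding A; A, D, E → F applies, adding F. So (C, E)⁺ = {A, B, C, D, E, F}.
This closure contains every attribute of R1, so R1 ∩ R2 → R1. The join is lossless.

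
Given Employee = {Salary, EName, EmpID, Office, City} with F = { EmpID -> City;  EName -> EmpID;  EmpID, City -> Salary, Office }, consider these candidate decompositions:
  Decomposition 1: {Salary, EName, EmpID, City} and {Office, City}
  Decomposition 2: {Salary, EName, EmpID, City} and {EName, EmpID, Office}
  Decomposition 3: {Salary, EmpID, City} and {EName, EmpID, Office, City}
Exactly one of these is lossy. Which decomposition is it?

Decomposition 1

Decomposition 1: common = {City}, closure = {City} → lossy.
Decomposition 2: common = {EName, EmpID}, closure = {Salary, EName, EmpID, Office, City} → lossless.
Decomposition 3: common = {EmpID, City}, closure = {Salary, EmpID, Office, City} → lossless.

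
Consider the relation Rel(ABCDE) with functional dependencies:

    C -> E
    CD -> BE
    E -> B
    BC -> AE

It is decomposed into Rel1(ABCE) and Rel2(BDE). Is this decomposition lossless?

Common attributes: Rel1 ∩ Rel2 = {BE}.
No dependency enlarges {BE}, so (BE)⁺ = {BE}.
The closure contains neither all of Rel1 = {ABCE} nor all of Rel2 = {BDE}, so the common attributes are not a superkey of either fragment. The join is lossy.

No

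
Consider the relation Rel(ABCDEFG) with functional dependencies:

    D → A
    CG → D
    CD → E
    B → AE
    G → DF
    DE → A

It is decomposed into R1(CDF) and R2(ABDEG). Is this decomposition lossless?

No

Common attributes: R1 ∩ R2 = {D}.
Closure of {D}: D → A applies, adding A. So (D)⁺ = {AD}.
The closure contains neither all of R1 = {CDF} nor all of R2 = {ABDEG}, so the common attributes are not a superkey of either fragment. The join is lossy.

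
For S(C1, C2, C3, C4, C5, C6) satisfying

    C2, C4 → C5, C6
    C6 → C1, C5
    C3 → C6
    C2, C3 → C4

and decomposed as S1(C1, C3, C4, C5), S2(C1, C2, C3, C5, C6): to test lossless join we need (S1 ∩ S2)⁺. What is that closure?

S1 ∩ S2 = {C1, C3, C5}.
C3 → C6 applies, adding C6
Closure: {C1, C3, C5, C6}.

C1, C3, C5, C6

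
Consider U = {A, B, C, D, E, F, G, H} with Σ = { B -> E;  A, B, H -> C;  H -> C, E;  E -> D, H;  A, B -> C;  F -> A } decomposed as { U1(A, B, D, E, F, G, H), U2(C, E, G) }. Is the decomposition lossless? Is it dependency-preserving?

lossless and dependency-preserving

Lossless test: (E, G)⁺ = {C, D, E, G, H}, which contains all of one fragment — lossless.
Dependency preservation: A, B, H → C; H → C, E; A, B → C are not contained in any single fragment, but the restricted closure of each left-hand side across the fragments still reaches the right-hand side; the remaining FDs each lie inside some fragment. All dependencies are preserved.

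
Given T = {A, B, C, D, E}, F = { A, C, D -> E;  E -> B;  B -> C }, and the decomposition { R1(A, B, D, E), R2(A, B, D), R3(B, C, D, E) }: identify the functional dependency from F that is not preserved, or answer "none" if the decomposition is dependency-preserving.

Check A, C, D → E: no single fragment contains all of {A, C, D, E}, and the restricted closure of {A, C, D} across the fragments never reaches {E}.
E → B is preserved.
B → C is preserved.

A, C, D -> E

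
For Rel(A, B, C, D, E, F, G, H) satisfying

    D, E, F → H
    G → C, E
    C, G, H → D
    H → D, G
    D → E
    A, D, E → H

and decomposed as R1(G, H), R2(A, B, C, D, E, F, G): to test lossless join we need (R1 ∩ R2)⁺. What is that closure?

C, E, G

R1 ∩ R2 = {G}.
G → C, E applies, adding C, E
Closure: {C, E, G}.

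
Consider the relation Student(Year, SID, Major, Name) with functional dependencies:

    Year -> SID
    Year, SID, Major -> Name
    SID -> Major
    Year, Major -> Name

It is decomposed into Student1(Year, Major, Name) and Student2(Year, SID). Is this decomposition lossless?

Yes

Common attributes: Student1 ∩ Student2 = {Year}.
Closure of {Year}: Year → SID applies, adding SID; SID → Major applies, adding Major; Year, Major → Name applies, adding Name. So (Year)⁺ = {Year, SID, Major, Name}.
This closure contains every attribute of Student1, so Student1 ∩ Student2 → Student1. The join is lossless.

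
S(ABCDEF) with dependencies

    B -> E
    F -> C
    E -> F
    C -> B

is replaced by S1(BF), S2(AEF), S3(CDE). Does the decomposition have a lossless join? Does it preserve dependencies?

Lossless test (chase): Rows 1 and 2 agree on F; apply F→C and equate their C entries. Rows 2 and 3 agree on E; apply E→F and equate their F entries. Rows 1 and 2 agree on C; apply C→B and equate their B entries. Rows 1 and 2 agree on B; apply B→E and equate their E entries. Rows 1 and 3 agree on F; apply F→C and equate their C entries. Rows 1 and 3 agree on C; apply C→B and equate their B entries. No row becomes fully distinguished — the join is lossy.
Dependency preservation: B → E; F → C; C → B are not contained in any single fragment, but the restricted closure of each left-hand side across the fragments still reaches the right-hand side; the remaining FDs each lie inside some fragment. All dependencies are preserved.

lossy but dependency-preserving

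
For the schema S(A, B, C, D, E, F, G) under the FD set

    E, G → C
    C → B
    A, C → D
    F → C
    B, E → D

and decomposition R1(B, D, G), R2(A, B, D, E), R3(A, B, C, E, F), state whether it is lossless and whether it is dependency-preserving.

Lossless test (chase): Rows 2 and 3 agree on B, E; apply B, E→D and equate their D entries. No row becomes fully distinguished — the join is lossy.
Dependency preservation: the restricted closure of {E, G} across the fragments never reaches {C}, so E, G → C cannot be enforced without a join — not preserved.

lossy and not dependency-preserving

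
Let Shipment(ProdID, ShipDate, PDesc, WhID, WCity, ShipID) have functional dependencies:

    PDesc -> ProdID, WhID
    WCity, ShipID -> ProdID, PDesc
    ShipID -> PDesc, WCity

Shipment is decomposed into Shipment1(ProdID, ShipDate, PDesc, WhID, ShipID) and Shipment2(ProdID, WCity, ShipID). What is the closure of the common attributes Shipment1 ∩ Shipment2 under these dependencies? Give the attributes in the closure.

Shipment1 ∩ Shipment2 = {ProdID, ShipID}.
ShipID → PDesc, WCity applies, adding PDesc, WCity
PDesc → ProdID, WhID applies, adding WhID
Closure: {ProdID, PDesc, WhID, WCity, ShipID}.

ProdID, PDesc, WhID, WCity, ShipID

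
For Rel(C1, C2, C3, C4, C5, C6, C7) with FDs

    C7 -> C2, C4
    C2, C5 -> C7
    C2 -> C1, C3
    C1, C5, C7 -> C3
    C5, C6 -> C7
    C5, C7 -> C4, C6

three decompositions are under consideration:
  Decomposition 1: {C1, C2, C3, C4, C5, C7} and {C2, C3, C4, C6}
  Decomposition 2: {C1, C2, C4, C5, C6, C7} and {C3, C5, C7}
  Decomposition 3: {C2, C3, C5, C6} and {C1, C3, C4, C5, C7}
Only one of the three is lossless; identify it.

Decomposition 1: common = {C2, C3, C4}, closure = {C1, C2, C3, C4} → lossy.
Decomposition 2: common = {C5, C7}, closure = {C1, C2, C3, C4, C5, C6, C7} → lossless.
Decomposition 3: common = {C3, C5}, closure = {C3, C5} → lossy.

Decomposition 2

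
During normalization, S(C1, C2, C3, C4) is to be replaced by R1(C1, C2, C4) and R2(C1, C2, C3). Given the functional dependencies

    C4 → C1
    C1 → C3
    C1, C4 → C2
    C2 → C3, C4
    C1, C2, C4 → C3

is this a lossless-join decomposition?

Common attributes: R1 ∩ R2 = {C1, C2}.
Closure of {C1, C2}: C1 → C3 applies, adding C3; C2 → C3, C4 applies, adding C4. So (C1, C2)⁺ = {C1, C2, C3, C4}.
This closure contains every attribute of R1, so R1 ∩ R2 → R1. The join is lossless.

Yes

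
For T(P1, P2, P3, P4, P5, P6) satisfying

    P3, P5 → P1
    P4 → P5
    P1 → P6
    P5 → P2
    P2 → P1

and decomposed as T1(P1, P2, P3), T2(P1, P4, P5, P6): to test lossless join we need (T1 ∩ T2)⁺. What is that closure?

T1 ∩ T2 = {P1}.
P1 → P6 applies, adding P6
Closure: {P1, P6}.

P1, P6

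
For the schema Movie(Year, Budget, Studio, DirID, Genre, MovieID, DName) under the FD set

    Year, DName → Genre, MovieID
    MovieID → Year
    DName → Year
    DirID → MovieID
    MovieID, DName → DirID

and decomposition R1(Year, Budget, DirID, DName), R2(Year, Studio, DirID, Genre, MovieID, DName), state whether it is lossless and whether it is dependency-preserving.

lossy but dependency-preserving

Lossless test: (Year, DirID, DName)⁺ = {Year, DirID, Genre, MovieID, DName}, which is a superkey of neither fragment — lossy.
Dependency preservation: every FD's attributes lie within a single fragment, so each can be enforced locally — preserved.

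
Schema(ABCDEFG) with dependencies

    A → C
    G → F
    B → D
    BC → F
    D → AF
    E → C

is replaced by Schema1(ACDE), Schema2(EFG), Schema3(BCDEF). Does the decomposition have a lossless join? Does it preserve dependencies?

lossy but dependency-preserving

Lossless test (chase): Rows 1 and 3 agree on D; apply D→AF and equate their AF entries. Rows 1 and 2 agree on E; apply E→C and equate their C entries. No row becomes fully distinguished — the join is lossy.
Dependency preservation: D → AF is not contained in any single fragment, but the restricted closure of its left-hand side across the fragments still reaches the right-hand side; the remaining FDs each lie inside some fragment. All dependencies are preserved.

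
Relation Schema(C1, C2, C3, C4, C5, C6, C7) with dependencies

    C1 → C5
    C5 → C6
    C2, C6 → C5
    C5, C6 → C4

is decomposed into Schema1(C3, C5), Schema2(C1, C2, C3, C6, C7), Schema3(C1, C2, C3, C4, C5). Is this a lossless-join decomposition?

Yes

Chase test. Columns are C1, C2, C3, C4, C5, C6, C7; row i has aⱼ where attribute j ∈ Schemai, else bᵢⱼ.
Initial tableau (one row per fragment):
  row 1: b11 b12 a3 b14 a5 b16 b17
  row 2: a1 a2 a3 b24 b25 a6 a7
  row 3: a1 a2 a3 a4 a5 b36 b37
Rows 2 and 3 agree on C1; apply C1→C5 and equate their C5 entries.
Rows 1 and 2 agree on C5; apply C5→C6 and equate their C6 entries.
Rows 1 and 3 agree on C5; apply C5→C6 and equate their C6 entries.
Rows 1 and 2 agree on C5, C6; apply C5, C6→C4 and equate their C4 entries.
Rows 1 and 3 agree on C5, C6; apply C5, C6→C4 and equate their C4 entries.
Row 2 is now all distinguished symbols — the join is lossless.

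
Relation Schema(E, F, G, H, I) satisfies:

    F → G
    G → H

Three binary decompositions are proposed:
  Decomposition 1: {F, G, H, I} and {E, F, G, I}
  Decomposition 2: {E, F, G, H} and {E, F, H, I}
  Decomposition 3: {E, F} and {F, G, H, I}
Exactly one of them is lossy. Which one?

Decomposition 1: common = {F, G, I}, closure = {F, G, H, I} → lossless.
Decomposition 2: common = {E, F, H}, closure = {E, F, G, H} → lossless.
Decomposition 3: common = {F}, closure = {F, G, H} → lossy.

Decomposition 3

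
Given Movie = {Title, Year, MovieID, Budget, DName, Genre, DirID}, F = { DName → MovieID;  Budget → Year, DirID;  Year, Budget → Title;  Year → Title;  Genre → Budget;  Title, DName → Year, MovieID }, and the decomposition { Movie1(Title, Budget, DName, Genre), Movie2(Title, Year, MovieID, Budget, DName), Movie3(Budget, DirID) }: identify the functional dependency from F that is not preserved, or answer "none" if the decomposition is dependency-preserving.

none

DName → MovieID lies within Movie2.
Budget → Year, DirID: restricted closure across fragments reaches Year, DirID.
Year, Budget → Title lies within Movie2.
Year → Title lies within Movie2.
Genre → Budget lies within Movie1.
Title, DName → Year, MovieID lies within Movie2.
Every dependency is enforceable on the fragments, so the decomposition is dependency-preserving.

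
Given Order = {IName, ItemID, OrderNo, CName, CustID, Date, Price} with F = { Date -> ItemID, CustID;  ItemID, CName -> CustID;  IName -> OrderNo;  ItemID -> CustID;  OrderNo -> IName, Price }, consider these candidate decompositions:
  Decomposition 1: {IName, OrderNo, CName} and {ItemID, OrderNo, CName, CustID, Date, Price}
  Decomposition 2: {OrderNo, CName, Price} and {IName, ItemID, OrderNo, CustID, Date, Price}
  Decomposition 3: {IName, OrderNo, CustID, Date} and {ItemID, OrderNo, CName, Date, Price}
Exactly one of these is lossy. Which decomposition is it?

Decomposition 2

Decomposition 1: common = {OrderNo, CName}, closure = {IName, OrderNo, CName, Price} → lossless.
Decomposition 2: common = {OrderNo, Price}, closure = {IName, OrderNo, Price} → lossy.
Decomposition 3: common = {OrderNo, Date}, closure = {IName, ItemID, OrderNo, CustID, Date, Price} → lossless.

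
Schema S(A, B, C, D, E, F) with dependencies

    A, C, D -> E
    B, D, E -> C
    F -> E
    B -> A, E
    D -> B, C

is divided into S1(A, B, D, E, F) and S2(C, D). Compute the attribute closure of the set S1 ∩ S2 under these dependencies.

S1 ∩ S2 = {D}.
D → B, C applies, adding B, C
B → A, E applies, adding A, E
Closure: {A, B, C, D, E}.

A, B, C, D, E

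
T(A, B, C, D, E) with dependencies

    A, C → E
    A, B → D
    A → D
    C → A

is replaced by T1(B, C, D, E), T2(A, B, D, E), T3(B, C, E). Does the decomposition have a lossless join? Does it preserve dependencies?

Lossless test (chase): Rows 1 and 3 agree on C; apply C→A and equate their A entries. Rows 1 and 3 agree on A, B; apply A, B→D and equate their D entries. No row becomes fully distinguished — the join is lossy.
Dependency preservation: the restricted closure of {C} across the fragments never reaches {A}, so C → A cannot be enforced without a join — not preserved.

lossy and not dependency-preserving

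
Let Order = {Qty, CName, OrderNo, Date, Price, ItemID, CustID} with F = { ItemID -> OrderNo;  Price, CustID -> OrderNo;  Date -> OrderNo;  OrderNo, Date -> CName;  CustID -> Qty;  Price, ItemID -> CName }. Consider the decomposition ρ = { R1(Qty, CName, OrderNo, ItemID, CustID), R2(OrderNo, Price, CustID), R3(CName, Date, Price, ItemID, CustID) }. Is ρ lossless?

Chase test. Columns are Qty, CName, OrderNo, Date, Price, ItemID, CustID; row i has aⱼ where attribute j ∈ Ri, else bᵢⱼ.
Initial tableau (one row per fragment):
  row 1: a1 a2 a3 b14 b15 a6 a7
  row 2: b21 b22 a3 b24 a5 b26 a7
  row 3: b31 a2 b33 a4 a5 a6 a7
Rows 1 and 3 agree on ItemID; apply ItemID→OrderNo and equate their OrderNo entries.
Rows 1 and 2 agree on CustID; apply CustID→Qty and equate their Qty entries.
Rows 1 and 3 agree on CustID; apply CustID→Qty and equate their Qty entries.
Row 3 is now all distinguished symbols — the join is lossless.

Yes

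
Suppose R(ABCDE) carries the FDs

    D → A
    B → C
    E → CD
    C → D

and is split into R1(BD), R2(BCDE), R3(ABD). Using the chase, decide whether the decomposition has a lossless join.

Yes

Chase test. Columns are ABCDE; row i has aⱼ where attribute j ∈ Ri, else bᵢⱼ.
Initial tableau (one row per fragment):
  row 1: b11 a2 b13 a4 b15
  row 2: b21 a2 a3 a4 a5
  row 3: a1 a2 b33 a4 b35
Rows 1 and 2 agree on D; apply D→A and equate their A entries.
Rows 1 and 3 agree on D; apply D→A and equate their A entries.
Rows 1 and 2 agree on B; apply B→C and equate their C entries.
Rows 1 and 3 agree on B; apply B→C and equate their C entries.
Row 2 is now all distinguished symbols — the join is lossless.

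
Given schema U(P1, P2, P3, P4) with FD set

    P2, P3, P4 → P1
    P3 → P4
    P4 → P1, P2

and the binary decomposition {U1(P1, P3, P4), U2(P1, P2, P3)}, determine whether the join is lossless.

Yes

Common attributes: U1 ∩ U2 = {P1, P3}.
Closure of {P1, P3}: P3 → P4 applies, adding P4; P4 → P1, P2 applies, adding P2. So (P1, P3)⁺ = {P1, P2, P3, P4}.
This closure contains every attribute of U1, so U1 ∩ U2 → U1. The join is lossless.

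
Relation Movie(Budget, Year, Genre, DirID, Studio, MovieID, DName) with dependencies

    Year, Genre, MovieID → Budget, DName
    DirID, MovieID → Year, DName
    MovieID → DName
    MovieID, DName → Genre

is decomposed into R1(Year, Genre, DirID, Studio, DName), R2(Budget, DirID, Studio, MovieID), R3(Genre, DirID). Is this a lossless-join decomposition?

Chase test. Columns are Budget, Year, Genre, DirID, Studio, MovieID, DName; row i has aⱼ where attribute j ∈ Ri, else bᵢⱼ.
Initial tableau (one row per fragment):
  row 1: b11 a2 a3 a4 a5 b16 a7
  row 2: a1 b22 b23 a4 a5 a6 b27
  row 3: b31 b32 a3 a4 b35 b36 b37
No row becomes fully distinguished — the join is lossy.

No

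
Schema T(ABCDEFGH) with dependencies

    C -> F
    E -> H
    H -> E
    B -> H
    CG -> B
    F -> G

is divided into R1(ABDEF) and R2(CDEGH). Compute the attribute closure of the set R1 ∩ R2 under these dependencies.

DEH

R1 ∩ R2 = {DE}.
E → H applies, adding H
Closure: {DEH}.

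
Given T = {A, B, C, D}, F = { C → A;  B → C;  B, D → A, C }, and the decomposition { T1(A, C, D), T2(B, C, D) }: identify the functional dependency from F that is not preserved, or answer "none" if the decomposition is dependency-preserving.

C → A lies within T1.
B → C lies within T2.
B, D → A, C: restricted closure across fragments reaches A, C.
Every dependency is enforceable on the fragments, so the decomposition is dependency-preserving.

none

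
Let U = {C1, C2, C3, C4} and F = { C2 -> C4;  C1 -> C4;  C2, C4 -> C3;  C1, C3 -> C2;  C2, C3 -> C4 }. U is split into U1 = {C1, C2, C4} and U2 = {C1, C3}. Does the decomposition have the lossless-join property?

Common attributes: U1 ∩ U2 = {C1}.
Closure of {C1}: C1 → C4 applies, adding C4. So (C1)⁺ = {C1, C4}.
The closure contains neither all of U1 = {C1, C2, C4} nor all of U2 = {C1, C3}, so the common attributes are not a superkey of either fragment. The join is lossy.

No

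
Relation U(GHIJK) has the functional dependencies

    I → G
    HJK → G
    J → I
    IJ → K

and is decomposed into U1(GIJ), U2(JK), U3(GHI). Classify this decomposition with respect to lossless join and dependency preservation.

lossy but dependency-preserving

Lossless test (chase): Rows 1 and 2 agree on J; apply J→I and equate their I entries. Rows 1 and 2 agree on IJ; apply IJ→K and equate their K entries. Rows 1 and 2 agree on I; apply I→G and equate their G entries. No row becomes fully distinguished — the join is lossy.
Dependency preservation: HJK → G; IJ → K are not contained in any single fragment, but the restricted closure of each left-hand side across the fragments still reaches the right-hand side; the remaining FDs each lie inside some fragment. All dependencies are preserved.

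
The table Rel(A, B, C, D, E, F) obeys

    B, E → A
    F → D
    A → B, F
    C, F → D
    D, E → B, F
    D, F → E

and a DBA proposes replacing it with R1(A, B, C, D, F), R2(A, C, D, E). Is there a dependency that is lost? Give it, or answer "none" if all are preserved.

Check B, E → A: no single fragment contains all of {A, B, E}, and the restricted closure of {B, E} across the fragments never reaches {A}.
F → D is preserved.
A → B, F is preserved.
C, F → D is preserved.
D, E → B, F is preserved.
D, F → E is preserved.

B, E → A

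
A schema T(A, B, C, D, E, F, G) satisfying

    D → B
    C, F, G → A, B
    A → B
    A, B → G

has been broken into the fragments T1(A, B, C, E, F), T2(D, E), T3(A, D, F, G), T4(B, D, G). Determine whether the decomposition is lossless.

No

Chase test. Columns are A, B, C, D, E, F, G; row i has aⱼ where attribute j ∈ Ti, else bᵢⱼ.
Initial tableau (one row per fragment):
  row 1: a1 a2 a3 b14 a5 a6 b17
  row 2: b21 b22 b23 a4 a5 b26 b27
  row 3: a1 b32 b33 a4 b35 a6 a7
  row 4: b41 a2 b43 a4 b45 b46 a7
Rows 2 and 3 agree on D; apply D→B and equate their B entries.
Rows 2 and 4 agree on D; apply D→B and equate their B entries.
Rows 1 and 3 agree on A, B; apply A, B→G and equate their G entries.
No row becomes fully distinguished — the join is lossy.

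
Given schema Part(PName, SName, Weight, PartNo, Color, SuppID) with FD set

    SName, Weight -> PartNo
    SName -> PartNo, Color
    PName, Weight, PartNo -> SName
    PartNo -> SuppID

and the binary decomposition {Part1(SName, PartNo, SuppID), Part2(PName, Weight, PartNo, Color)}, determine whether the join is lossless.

Common attributes: Part1 ∩ Part2 = {PartNo}.
Closure of {PartNo}: PartNo → SuppID applies, adding SuppID. So (PartNo)⁺ = {PartNo, SuppID}.
The closure contains neither all of Part1 = {SName, PartNo, SuppID} nor all of Part2 = {PName, Weight, PartNo, Color}, so the common attributes are not a superkey of either fragment. The join is lossy.

No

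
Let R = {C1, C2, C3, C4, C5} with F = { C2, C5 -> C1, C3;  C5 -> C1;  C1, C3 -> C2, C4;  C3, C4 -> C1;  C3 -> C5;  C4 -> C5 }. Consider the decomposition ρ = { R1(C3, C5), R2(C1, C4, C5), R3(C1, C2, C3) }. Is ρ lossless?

Chase test. Columns are C1, C2, C3, C4, C5; row i has aⱼ where attribute j ∈ Ri, else bᵢⱼ.
Initial tableau (one row per fragment):
  row 1: b11 b12 a3 b14 a5
  row 2: a1 b22 b23 a4 a5
  row 3: a1 a2 a3 b34 b35
Rows 1 and 2 agree on C5; apply C5→C1 and equate their C1 entries.
Rows 1 and 3 agree on C1, C3; apply C1, C3→C2, C4 and equate their C2, C4 entries.
Rows 1 and 3 agree on C3; apply C3→C5 and equate their C5 entries.
No row becomes fully distinguished — the join is lossy.

No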